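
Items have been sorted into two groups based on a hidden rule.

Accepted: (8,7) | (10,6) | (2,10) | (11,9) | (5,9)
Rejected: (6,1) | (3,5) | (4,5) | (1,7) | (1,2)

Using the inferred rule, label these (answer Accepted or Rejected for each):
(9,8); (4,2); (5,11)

The simplest hypothesis consistent with all the labels is: sum ≥ 12.

Accepted, Rejected, Accepted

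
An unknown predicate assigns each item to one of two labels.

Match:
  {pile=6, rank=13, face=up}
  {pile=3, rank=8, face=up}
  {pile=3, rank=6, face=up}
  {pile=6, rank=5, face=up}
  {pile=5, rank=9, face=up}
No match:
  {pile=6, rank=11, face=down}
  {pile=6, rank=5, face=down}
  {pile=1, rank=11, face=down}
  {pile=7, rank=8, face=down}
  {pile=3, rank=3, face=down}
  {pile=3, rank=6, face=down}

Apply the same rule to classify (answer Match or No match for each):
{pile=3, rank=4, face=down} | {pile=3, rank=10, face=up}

The pattern is that an item is 'Match' exactly when: face is up.
{pile=3, rank=4, face=down} → face is down → No match.
{pile=3, rank=10, face=up} → face is up → Match.

No match, Match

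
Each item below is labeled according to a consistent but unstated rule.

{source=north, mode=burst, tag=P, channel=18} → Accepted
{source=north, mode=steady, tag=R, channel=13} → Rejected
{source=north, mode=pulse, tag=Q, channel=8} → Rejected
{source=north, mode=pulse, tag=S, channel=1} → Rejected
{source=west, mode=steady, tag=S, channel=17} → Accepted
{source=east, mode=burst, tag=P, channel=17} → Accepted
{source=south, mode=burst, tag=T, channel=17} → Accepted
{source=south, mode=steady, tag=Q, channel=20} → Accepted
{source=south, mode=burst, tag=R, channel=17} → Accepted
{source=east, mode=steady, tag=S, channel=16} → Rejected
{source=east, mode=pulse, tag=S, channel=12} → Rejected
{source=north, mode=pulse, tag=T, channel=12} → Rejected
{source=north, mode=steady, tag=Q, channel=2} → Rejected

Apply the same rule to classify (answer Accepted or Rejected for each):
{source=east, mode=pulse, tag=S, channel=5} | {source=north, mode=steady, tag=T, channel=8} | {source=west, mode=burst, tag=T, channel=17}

Every 'Accepted' example satisfies: channel ≥ 17. None of the 'Rejected' examples do.
{source=east, mode=pulse, tag=S, channel=5} → channel = 5 → Rejected. {source=north, mode=steady, tag=T, channel=8} → channel = 8 → Rejected. {source=west, mode=burst, tag=T, channel=17} → channel = 17 → Accepted.

Rejected, Rejected, Accepted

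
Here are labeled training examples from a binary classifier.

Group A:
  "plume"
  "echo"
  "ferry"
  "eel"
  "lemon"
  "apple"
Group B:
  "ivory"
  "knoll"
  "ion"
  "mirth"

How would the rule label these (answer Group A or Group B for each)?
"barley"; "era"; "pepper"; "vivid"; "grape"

Group A, Group A, Group A, Group B, Group A

All 'Group A' examples share one property — contains 'e' — and every 'Group B' example lacks it.
Group A: "barley", since has 'e'. Group A: "era", since has 'e'. Group A: "pepper", since has 'e'. Group B: "vivid", since no 'e'. Group A: "grape", since has 'e'.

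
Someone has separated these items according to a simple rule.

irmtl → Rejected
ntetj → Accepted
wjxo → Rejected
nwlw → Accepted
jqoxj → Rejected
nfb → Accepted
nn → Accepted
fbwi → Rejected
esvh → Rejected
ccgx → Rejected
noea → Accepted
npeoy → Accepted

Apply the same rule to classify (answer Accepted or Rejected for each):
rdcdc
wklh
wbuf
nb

A rule that fits every label: contains 'n' — true of each 'Accepted' example, false of each 'Rejected' one.

Rejected, Rejected, Rejected, Accepted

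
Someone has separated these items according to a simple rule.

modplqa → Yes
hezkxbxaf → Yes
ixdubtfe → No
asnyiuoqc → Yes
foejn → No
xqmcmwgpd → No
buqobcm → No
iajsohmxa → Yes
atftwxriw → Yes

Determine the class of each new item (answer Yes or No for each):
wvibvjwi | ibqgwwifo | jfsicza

Looking at the examples, the only property every 'Yes' case has and every 'No' case lacks is: contains 'a'.
wvibvjwi: No (no 'a'). ibqgwwifo: No (no 'a'). jfsicza: Yes (has 'a').

No, No, Yes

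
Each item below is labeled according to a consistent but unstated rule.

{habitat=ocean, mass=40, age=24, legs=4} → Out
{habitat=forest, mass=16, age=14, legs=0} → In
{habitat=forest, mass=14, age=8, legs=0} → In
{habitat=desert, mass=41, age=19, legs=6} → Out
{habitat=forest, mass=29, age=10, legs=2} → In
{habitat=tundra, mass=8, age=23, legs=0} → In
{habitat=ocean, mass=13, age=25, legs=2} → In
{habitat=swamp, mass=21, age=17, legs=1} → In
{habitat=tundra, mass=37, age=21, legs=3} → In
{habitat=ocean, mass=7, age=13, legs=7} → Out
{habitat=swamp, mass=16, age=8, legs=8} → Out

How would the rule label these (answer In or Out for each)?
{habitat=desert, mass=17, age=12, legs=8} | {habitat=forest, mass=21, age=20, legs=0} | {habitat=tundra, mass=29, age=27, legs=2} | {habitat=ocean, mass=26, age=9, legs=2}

'In' ⟺ legs ≤ 3.
{habitat=desert, mass=17, age=12, legs=8} — legs = 8, hence Out. {habitat=forest, mass=21, age=20, legs=0} — legs = 0, hence In. {habitat=tundra, mass=29, age=27, legs=2} — legs = 2, hence In. {habitat=ocean, mass=26, age=9, legs=2} — legs = 2, hence In.

Out, In, In, In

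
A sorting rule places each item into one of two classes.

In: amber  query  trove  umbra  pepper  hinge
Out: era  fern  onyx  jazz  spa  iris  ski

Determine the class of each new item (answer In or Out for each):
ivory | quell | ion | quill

The distinguishing property — length ≥ 5 — holds for all the 'In' cases and none of the 'Out' cases.

In, In, Out, In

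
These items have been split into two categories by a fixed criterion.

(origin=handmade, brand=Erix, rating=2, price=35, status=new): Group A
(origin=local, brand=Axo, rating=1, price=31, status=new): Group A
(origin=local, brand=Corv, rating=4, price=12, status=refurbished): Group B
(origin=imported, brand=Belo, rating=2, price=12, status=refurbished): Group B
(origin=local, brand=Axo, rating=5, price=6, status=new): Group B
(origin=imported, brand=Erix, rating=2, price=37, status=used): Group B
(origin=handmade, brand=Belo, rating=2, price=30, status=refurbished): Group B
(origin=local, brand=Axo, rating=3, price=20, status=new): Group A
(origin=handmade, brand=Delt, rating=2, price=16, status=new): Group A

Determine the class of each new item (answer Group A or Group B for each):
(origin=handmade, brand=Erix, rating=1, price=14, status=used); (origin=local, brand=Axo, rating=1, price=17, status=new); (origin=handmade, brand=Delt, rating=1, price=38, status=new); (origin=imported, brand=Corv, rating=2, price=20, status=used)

The rule appears to be: status is new AND price ≥ 12.
(origin=handmade, brand=Erix, rating=1, price=14, status=used): status is used, price = 14 — does not fit, so Group B.
(origin=local, brand=Axo, rating=1, price=17, status=new): status is new, price = 17 — qualifies, so Group A.
(origin=handmade, brand=Delt, rating=1, price=38, status=new): status is new, price = 38 — qualifies, so Group A.
(origin=imported, brand=Corv, rating=2, price=20, status=used): status is used, price = 20 — does not fit, so Group B.

Group B, Group A, Group A, Group B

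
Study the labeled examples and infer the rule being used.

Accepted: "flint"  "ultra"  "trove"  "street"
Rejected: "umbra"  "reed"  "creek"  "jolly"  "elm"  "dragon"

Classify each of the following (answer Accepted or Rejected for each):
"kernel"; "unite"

Looking at the examples, the only property every 'Accepted' case has and every 'Rejected' case lacks is: contains 't'.
"kernel": Rejected (no 't'). "unite": Accepted (has 't').

Rejected, Accepted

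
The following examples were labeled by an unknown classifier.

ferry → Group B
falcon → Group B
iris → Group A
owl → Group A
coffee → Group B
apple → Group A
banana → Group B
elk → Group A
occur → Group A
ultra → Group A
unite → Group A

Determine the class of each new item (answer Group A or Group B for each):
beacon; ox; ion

The simplest hypothesis consistent with all the labels is: starts with a vowel.
beacon: starts with 'b', doesn't match → Group B.
ox: starts with 'o', meets the rule → Group A.
ion: starts with 'i', meets the rule → Group A.

Group B, Group A, Group A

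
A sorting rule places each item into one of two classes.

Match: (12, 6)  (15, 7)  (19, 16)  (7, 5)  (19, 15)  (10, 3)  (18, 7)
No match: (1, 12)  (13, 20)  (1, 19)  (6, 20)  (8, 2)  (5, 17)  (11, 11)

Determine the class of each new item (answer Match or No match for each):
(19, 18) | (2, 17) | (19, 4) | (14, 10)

The rule appears to be: first > second AND sum ≥ 12.
(19, 18): 19 > 18, 19+18 = 37, checks out → Match.
(2, 17): 2 < 17, 2+17 = 19, fails the rule → No match.
(19, 4): 19 > 4, 19+4 = 23, checks out → Match.
(14, 10): 14 > 10, 14+10 = 24, checks out → Match.

Match, No match, Match, Match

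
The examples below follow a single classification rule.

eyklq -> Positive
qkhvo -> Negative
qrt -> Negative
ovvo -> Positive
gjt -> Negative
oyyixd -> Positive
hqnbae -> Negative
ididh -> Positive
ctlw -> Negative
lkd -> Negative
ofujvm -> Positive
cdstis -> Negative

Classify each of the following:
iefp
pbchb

Positive, Negative

Checking candidate rules against both groups, what survives is: starts with a vowel.
Positive: iefp, since starts with 'i'.
Negative: pbchb, since starts with 'p'.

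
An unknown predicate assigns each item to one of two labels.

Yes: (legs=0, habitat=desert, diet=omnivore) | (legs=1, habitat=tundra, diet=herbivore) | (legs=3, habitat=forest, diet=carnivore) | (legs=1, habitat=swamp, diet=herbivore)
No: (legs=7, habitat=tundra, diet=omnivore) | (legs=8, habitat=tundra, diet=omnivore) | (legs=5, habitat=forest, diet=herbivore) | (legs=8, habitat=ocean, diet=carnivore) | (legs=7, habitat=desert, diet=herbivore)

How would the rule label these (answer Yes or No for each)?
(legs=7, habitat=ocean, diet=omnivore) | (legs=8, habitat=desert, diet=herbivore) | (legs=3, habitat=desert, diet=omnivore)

No, No, Yes

The distinguishing property — legs ≤ 3 — holds for all the 'Yes' cases and none of the 'No' cases.
No: (legs=7, habitat=ocean, diet=omnivore), since legs = 7.
No: (legs=8, habitat=desert, diet=herbivore), since legs = 8.
Yes: (legs=3, habitat=desert, diet=omnivore), since legs = 3.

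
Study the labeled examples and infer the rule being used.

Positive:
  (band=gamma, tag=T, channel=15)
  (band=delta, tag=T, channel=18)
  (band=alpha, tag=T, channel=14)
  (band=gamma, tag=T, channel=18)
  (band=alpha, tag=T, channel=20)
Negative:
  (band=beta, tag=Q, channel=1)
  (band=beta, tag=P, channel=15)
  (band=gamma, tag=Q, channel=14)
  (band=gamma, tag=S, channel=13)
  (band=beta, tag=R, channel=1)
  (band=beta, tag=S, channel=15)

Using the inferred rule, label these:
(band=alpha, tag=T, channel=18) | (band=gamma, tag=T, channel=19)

The common property of the 'Positive' items is: tag is T. No 'Negative' item has it.
(band=alpha, tag=T, channel=18): Positive (tag is T). (band=gamma, tag=T, channel=19): Positive (tag is T).

Positive, Positive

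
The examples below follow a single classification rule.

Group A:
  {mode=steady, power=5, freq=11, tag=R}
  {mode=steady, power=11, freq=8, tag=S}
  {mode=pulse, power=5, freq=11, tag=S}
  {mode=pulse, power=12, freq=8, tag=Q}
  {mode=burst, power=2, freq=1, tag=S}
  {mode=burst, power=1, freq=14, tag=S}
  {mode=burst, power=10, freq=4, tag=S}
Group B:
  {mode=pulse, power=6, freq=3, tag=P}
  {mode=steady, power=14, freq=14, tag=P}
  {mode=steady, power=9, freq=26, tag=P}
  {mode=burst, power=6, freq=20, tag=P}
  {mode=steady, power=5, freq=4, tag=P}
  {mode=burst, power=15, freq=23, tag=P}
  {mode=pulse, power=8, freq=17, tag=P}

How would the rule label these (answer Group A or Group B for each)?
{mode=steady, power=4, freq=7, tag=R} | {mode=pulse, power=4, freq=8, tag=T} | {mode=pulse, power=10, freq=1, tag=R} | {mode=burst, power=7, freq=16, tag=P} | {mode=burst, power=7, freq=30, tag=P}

Group A, Group A, Group A, Group B, Group B

One predicate separates the groups cleanly: tag is not P.
Group A: {mode=steady, power=4, freq=7, tag=R}, since tag is R.
Group A: {mode=pulse, power=4, freq=8, tag=T}, since tag is T.
Group A: {mode=pulse, power=10, freq=1, tag=R}, since tag is R.
Group B: {mode=burst, power=7, freq=16, tag=P}, since tag is P.
Group B: {mode=burst, power=7, freq=30, tag=P}, since tag is P.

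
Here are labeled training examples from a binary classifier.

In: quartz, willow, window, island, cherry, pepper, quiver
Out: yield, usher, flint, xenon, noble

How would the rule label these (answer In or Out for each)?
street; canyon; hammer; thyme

Rule: even length. This holds for each 'In' example and fails for each 'Out' one.
street → length 6 → In. canyon → length 6 → In. hammer → length 6 → In. thyme → length 5 → Out.

In, In, In, Out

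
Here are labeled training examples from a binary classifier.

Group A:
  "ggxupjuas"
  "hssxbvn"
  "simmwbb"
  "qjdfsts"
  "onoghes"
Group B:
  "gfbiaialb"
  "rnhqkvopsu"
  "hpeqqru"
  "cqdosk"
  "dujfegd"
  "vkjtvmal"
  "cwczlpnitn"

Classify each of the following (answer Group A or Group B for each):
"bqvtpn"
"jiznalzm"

Group B, Group B

The common property of the 'Group A' items is: odd length AND contains 's'. No 'Group B' item has it.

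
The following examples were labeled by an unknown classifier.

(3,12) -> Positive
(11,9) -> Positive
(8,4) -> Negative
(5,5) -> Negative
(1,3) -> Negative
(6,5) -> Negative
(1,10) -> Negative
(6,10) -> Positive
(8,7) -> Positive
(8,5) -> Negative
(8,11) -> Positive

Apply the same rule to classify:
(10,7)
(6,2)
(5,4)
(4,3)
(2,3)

The classifier is using: sum ≥ 15.
(10,7) — 10+7 = 17, hence Positive.
(6,2) — 6+2 = 8, hence Negative.
(5,4) — 5+4 = 9, hence Negative.
(4,3) — 4+3 = 7, hence Negative.
(2,3) — 2+3 = 5, hence Negative.

Positive, Negative, Negative, Negative, Negative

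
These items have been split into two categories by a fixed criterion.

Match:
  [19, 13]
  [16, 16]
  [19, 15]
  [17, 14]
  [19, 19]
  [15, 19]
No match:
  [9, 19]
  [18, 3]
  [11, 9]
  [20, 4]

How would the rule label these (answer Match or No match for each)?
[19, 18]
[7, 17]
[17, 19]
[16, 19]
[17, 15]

Match, No match, Match, Match, Match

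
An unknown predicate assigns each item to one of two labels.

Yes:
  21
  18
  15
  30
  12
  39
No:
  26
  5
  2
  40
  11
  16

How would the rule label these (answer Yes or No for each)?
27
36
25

Looking at the examples, the only property every 'Yes' case has and every 'No' case lacks is: multiple of 3.
Yes: 27, since 27 = 3·9.
Yes: 36, since 36 = 3·12.
No: 25, since 25 = 3·8 + 1.

Yes, Yes, No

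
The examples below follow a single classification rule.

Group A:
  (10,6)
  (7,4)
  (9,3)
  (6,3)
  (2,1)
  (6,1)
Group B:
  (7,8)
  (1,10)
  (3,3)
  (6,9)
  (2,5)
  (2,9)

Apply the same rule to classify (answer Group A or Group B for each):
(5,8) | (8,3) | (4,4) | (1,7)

Looking at the examples, the only property every 'Group A' case has and every 'Group B' case lacks is: first > second.
(5,8): 5 < 8, doesn't match → Group B. (8,3): 8 > 3, fits → Group A. (4,4): 4 = 4, doesn't match → Group B. (1,7): 1 < 7, doesn't match → Group B.

Group B, Group A, Group B, Group B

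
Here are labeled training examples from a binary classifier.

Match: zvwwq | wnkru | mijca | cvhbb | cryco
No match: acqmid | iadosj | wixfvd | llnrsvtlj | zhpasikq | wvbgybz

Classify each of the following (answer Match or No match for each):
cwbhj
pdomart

Match, No match

A rule that fits every label: length 5 — true of each 'Match' example, false of each 'No match' one.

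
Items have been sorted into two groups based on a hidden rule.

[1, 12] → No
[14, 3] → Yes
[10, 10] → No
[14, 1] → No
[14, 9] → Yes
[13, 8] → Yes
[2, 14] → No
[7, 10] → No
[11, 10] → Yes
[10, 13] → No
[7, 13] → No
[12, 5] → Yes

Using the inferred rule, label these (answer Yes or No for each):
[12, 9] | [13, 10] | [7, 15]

Yes, Yes, No

The distinguishing property — first > second AND sum ≥ 16 — holds for all the 'Yes' cases and none of the 'No' cases.
[12, 9]: 12 > 9, 12+9 = 21 — matches, so Yes.
[13, 10]: 13 > 10, 13+10 = 23 — matches, so Yes.
[7, 15]: 7 < 15, 7+15 = 22 — does not satisfy this, so No.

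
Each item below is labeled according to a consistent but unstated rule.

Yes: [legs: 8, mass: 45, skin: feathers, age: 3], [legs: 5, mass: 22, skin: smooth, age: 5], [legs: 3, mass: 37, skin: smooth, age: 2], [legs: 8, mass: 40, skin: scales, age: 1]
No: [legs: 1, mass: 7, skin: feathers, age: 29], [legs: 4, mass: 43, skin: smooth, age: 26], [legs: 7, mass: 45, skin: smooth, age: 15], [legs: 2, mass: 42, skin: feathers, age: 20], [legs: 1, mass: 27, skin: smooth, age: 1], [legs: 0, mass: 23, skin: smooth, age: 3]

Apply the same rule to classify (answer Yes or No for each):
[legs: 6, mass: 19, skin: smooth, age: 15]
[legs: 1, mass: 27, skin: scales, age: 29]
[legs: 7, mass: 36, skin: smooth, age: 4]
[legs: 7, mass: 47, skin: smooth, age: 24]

All 'Yes' examples share one property — legs ≥ 2 AND age ≤ 5 — and every 'No' example lacks it.

No, No, Yes, No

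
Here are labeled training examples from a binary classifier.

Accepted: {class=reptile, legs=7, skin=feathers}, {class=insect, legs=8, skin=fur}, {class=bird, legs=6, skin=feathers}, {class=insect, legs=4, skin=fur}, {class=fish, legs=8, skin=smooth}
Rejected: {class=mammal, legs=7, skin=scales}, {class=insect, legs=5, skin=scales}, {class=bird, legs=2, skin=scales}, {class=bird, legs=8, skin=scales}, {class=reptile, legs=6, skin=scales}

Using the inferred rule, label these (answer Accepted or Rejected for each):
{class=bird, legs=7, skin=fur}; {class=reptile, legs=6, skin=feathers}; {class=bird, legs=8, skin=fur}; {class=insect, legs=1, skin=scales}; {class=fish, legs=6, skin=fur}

The common property of the 'Accepted' items is: skin is not scales. No 'Rejected' item has it.

Accepted, Accepted, Accepted, Rejected, Accepted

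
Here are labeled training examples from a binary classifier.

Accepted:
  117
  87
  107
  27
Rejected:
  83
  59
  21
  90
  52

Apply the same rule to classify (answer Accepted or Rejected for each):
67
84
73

The distinguishing property — ends in digit 7 — holds for all the 'Accepted' cases and none of the 'Rejected' cases.
67 → last digit 7 → Accepted. 84 → last digit 4 → Rejected. 73 → last digit 3 → Rejected.

Accepted, Rejected, Rejected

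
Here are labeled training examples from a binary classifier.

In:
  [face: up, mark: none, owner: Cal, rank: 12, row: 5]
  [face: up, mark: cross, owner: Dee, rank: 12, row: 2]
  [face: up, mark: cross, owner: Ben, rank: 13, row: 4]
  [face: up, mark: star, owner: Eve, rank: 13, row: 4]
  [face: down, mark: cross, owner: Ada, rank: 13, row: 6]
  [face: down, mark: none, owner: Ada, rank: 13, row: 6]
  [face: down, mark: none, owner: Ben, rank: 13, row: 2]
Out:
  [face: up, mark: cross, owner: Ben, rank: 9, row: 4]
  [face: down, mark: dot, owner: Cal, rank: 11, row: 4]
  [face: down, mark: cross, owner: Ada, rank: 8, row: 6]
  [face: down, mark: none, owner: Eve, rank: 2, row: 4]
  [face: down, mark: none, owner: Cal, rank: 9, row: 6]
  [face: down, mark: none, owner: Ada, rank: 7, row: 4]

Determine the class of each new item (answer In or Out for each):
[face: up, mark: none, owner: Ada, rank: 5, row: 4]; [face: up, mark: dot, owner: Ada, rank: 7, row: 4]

Out, Out

The common property of the 'In' items is: rank ≥ 12. No 'Out' item has it.
[face: up, mark: none, owner: Ada, rank: 5, row: 4]: Out (rank = 5).
[face: up, mark: dot, owner: Ada, rank: 7, row: 4]: Out (rank = 7).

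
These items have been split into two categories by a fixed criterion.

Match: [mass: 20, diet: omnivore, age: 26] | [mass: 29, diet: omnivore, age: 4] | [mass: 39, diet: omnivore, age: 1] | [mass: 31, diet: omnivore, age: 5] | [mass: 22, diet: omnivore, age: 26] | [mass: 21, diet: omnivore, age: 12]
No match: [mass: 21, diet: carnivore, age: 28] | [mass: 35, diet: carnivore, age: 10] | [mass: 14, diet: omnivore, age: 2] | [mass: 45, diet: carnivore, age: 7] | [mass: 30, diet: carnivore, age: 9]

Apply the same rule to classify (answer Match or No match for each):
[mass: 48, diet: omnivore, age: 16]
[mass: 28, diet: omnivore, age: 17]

Every 'Match' example satisfies: diet is omnivore AND mass ≥ 20. None of the 'No match' examples do.
[mass: 48, diet: omnivore, age: 16]: diet is omnivore, mass = 48 — fits, so Match.
[mass: 28, diet: omnivore, age: 17]: diet is omnivore, mass = 28 — fits, so Match.

Match, Match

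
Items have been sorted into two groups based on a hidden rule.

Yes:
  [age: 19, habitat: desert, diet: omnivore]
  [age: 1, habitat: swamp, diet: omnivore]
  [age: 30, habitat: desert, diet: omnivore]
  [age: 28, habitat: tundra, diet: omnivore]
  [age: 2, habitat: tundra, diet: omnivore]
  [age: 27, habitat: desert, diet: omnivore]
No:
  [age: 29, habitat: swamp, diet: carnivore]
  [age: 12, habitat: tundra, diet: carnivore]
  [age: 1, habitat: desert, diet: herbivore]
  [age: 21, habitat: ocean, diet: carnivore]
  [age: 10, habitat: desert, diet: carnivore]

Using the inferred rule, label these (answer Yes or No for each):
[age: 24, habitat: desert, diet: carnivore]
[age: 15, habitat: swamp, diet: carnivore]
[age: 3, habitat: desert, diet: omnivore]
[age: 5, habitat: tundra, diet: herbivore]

No, No, Yes, No

Comparing the two groups points to one rule — diet is omnivore.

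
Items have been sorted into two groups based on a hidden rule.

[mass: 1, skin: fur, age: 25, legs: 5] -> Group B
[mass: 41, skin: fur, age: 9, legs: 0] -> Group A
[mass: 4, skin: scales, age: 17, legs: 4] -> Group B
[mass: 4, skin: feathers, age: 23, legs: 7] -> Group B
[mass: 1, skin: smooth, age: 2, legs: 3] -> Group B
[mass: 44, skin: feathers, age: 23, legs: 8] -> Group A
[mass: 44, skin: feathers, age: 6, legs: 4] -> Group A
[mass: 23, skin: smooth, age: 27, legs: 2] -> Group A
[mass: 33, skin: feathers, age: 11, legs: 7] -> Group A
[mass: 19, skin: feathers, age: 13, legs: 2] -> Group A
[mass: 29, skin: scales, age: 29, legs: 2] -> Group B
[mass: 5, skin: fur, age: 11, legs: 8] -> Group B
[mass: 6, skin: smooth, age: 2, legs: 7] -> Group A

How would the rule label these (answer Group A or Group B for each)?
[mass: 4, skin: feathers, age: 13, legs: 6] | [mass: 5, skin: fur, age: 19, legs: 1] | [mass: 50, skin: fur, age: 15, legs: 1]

Group B, Group B, Group A

One predicate separates the groups cleanly: age ≤ 27 AND mass ≥ 6.
[mass: 4, skin: feathers, age: 13, legs: 6]: age = 13, mass = 4 — doesn't qualify, so Group B.
[mass: 5, skin: fur, age: 19, legs: 1]: age = 19, mass = 5 — doesn't qualify, so Group B.
[mass: 50, skin: fur, age: 15, legs: 1]: age = 15, mass = 50 — fits, so Group A.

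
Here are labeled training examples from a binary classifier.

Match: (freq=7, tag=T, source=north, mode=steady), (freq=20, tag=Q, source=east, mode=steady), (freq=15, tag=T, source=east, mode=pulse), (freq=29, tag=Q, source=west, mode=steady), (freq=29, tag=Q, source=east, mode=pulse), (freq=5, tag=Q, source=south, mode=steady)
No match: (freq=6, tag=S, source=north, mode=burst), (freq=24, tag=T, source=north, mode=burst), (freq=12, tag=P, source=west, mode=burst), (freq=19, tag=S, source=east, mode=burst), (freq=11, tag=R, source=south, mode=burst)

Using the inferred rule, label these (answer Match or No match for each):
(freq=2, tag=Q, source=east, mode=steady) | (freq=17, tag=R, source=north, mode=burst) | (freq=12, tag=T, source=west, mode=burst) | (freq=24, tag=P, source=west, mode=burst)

A rule that fits every label: mode is not burst — true of each 'Match' example, false of each 'No match' one.
(freq=2, tag=Q, source=east, mode=steady) → mode is steady → Match. (freq=17, tag=R, source=north, mode=burst) → mode is burst → No match. (freq=12, tag=T, source=west, mode=burst) → mode is burst → No match. (freq=24, tag=P, source=west, mode=burst) → mode is burst → No match.

Match, No match, No match, No match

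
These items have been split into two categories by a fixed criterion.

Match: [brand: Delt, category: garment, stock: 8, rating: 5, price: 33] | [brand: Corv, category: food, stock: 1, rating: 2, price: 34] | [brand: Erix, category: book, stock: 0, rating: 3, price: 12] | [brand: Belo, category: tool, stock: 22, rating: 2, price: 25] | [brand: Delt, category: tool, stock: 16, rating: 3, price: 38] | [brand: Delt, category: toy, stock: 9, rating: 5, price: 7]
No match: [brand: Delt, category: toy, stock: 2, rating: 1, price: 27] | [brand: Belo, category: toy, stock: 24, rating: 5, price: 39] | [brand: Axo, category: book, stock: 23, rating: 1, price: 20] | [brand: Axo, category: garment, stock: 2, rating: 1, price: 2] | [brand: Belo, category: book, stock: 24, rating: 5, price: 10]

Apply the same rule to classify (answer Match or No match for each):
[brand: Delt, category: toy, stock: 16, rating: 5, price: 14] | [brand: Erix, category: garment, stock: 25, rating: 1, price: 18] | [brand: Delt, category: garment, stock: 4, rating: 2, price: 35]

The pattern is that an item is 'Match' exactly when: rating ≥ 2 AND stock ≤ 22.

Match, No match, Match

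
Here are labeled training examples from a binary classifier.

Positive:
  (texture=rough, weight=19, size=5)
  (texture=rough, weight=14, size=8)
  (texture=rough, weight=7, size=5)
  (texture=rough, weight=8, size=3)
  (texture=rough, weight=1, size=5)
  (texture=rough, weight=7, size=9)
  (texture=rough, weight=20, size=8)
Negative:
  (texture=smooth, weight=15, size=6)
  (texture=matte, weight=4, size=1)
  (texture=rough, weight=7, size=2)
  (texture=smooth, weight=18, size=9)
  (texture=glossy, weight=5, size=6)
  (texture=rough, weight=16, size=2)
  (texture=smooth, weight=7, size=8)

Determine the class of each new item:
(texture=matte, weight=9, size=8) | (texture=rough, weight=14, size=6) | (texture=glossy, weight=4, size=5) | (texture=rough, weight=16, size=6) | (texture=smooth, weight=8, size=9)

The common property of the 'Positive' items is: texture is rough AND size ≥ 3. No 'Negative' item has it.

Negative, Positive, Negative, Positive, Negative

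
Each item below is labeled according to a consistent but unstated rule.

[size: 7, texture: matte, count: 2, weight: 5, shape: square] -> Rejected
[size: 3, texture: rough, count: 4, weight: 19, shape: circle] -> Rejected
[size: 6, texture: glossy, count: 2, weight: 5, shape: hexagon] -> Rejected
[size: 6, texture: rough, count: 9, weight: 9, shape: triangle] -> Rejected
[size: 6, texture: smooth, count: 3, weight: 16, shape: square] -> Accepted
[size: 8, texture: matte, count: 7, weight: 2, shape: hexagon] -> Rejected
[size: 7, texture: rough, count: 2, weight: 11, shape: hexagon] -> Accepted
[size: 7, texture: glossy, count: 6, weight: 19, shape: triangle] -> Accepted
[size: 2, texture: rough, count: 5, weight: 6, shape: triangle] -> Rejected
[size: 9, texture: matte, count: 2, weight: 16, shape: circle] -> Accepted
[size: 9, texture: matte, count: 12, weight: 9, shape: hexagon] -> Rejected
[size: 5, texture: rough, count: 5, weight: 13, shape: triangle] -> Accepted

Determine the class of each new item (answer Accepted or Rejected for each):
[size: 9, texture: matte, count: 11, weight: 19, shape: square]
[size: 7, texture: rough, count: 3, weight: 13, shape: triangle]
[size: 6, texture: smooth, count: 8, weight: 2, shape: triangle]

A rule that fits every label: size ≥ 5 AND weight ≥ 11 — true of each 'Accepted' example, false of each 'Rejected' one.

Accepted, Accepted, Rejected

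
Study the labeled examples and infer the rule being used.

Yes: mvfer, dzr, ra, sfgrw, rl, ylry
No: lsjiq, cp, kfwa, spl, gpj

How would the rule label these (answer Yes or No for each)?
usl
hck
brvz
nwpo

No, No, Yes, No

The simplest hypothesis consistent with all the labels is: contains 'r'.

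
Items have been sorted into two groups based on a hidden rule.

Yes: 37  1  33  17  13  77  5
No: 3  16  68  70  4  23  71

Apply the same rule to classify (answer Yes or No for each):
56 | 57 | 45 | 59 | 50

No, Yes, Yes, No, No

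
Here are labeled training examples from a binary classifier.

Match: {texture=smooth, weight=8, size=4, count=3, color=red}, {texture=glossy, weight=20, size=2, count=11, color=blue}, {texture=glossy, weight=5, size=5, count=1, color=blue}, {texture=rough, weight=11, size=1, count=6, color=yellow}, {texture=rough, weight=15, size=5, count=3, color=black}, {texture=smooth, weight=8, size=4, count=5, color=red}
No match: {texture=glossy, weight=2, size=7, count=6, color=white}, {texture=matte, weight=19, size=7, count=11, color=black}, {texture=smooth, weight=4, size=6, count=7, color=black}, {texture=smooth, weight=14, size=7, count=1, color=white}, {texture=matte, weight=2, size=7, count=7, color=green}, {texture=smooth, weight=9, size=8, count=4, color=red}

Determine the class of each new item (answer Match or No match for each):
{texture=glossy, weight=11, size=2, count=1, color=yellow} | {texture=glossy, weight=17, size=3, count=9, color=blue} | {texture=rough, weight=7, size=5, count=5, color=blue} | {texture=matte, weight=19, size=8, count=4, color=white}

Match, Match, Match, No match

One predicate separates the groups cleanly: size ≤ 5.
{texture=glossy, weight=11, size=2, count=1, color=yellow} — size = 2, hence Match.
{texture=glossy, weight=17, size=3, count=9, color=blue} — size = 3, hence Match.
{texture=rough, weight=7, size=5, count=5, color=blue} — size = 5, hence Match.
{texture=matte, weight=19, size=8, count=4, color=white} — size = 8, hence No match.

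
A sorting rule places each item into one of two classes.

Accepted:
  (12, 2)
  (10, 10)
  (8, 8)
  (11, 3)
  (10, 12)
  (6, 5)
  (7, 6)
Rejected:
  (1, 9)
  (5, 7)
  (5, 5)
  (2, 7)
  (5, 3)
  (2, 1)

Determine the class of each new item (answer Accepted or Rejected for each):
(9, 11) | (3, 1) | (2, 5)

The pattern is that an item is 'Accepted' exactly when: first ≥ 6.
(9, 11): first 9, qualifies → Accepted. (3, 1): first 3, doesn't match → Rejected. (2, 5): first 2, doesn't match → Rejected.

Accepted, Rejected, Rejected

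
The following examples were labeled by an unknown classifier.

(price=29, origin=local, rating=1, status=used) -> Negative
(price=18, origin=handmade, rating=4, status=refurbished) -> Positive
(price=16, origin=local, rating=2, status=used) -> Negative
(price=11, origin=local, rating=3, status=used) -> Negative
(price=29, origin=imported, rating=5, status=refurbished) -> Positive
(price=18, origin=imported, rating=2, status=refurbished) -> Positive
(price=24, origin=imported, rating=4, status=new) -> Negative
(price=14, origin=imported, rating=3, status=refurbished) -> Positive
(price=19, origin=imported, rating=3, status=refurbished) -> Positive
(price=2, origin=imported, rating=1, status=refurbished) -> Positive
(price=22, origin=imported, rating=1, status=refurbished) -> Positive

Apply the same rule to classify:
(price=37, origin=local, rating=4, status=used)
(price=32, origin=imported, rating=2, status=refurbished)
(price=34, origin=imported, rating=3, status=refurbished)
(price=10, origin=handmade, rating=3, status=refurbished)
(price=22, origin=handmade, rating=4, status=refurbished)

Negative, Positive, Positive, Positive, Positive

Comparing the two groups points to one rule — status is refurbished.
(price=37, origin=local, rating=4, status=used): status is used, does not satisfy this → Negative.
(price=32, origin=imported, rating=2, status=refurbished): status is refurbished, meets the rule → Positive.
(price=34, origin=imported, rating=3, status=refurbished): status is refurbished, meets the rule → Positive.
(price=10, origin=handmade, rating=3, status=refurbished): status is refurbished, meets the rule → Positive.
(price=22, origin=handmade, rating=4, status=refurbished): status is refurbished, meets the rule → Positive.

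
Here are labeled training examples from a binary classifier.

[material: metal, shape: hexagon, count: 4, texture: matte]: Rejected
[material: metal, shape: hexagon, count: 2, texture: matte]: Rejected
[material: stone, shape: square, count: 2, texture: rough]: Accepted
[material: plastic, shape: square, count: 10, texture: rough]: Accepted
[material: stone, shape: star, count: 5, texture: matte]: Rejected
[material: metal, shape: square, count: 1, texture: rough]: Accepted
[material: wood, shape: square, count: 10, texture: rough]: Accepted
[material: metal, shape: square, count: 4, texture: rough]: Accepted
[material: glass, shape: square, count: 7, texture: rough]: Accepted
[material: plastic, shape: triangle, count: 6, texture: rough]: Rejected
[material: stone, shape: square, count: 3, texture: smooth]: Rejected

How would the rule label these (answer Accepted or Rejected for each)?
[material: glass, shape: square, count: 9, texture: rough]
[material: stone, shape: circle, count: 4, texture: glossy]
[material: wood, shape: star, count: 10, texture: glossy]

Accepted, Rejected, Rejected

The classifier is using: shape is square AND texture is rough.
Accepted: [material: glass, shape: square, count: 9, texture: rough], since shape is square, texture is rough.
Rejected: [material: stone, shape: circle, count: 4, texture: glossy], since shape is circle, texture is glossy.
Rejected: [material: wood, shape: star, count: 10, texture: glossy], since shape is star, texture is glossy.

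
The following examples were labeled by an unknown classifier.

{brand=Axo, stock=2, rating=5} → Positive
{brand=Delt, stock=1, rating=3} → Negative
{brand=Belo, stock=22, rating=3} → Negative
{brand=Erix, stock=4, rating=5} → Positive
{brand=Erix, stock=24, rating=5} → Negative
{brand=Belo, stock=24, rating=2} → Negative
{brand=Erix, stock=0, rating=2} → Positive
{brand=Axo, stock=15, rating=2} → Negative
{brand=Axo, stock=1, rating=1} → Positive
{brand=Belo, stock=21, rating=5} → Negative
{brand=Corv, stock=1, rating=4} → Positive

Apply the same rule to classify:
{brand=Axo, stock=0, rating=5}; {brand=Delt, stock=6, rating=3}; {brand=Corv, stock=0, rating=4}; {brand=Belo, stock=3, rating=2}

Positive, Negative, Positive, Positive

The rule appears to be: rating ≠ 3 AND stock ≤ 4.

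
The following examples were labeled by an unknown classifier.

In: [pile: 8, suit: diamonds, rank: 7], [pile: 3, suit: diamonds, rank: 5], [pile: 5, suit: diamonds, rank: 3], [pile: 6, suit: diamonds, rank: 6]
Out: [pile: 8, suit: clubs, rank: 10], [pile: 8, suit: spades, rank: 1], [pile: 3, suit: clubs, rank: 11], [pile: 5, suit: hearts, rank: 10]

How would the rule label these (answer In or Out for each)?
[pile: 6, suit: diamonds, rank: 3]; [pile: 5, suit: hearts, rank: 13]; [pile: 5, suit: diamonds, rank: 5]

In, Out, In

The classifier is using: suit is diamonds.
In: [pile: 6, suit: diamonds, rank: 3], since suit is diamonds.
Out: [pile: 5, suit: hearts, rank: 13], since suit is hearts.
In: [pile: 5, suit: diamonds, rank: 5], since suit is diamonds.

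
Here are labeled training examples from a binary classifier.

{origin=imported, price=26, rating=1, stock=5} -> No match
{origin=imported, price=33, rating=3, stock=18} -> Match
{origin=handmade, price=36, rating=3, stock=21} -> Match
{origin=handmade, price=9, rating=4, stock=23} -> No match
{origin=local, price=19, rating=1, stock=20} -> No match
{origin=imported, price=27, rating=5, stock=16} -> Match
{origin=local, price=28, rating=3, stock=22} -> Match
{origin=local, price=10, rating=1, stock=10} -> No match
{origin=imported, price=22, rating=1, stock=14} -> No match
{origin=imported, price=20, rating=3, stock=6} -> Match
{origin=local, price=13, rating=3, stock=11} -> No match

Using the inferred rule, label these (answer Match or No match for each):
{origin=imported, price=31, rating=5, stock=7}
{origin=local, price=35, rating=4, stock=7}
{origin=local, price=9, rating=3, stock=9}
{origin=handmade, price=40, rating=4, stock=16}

The classifier is using: price ≥ 19 AND rating ≥ 3.
{origin=imported, price=31, rating=5, stock=7} → price = 31, rating = 5 → Match. {origin=local, price=35, rating=4, stock=7} → price = 35, rating = 4 → Match. {origin=local, price=9, rating=3, stock=9} → price = 9, rating = 3 → No match. {origin=handmade, price=40, rating=4, stock=16} → price = 40, rating = 4 → Match.

Match, Match, No match, Match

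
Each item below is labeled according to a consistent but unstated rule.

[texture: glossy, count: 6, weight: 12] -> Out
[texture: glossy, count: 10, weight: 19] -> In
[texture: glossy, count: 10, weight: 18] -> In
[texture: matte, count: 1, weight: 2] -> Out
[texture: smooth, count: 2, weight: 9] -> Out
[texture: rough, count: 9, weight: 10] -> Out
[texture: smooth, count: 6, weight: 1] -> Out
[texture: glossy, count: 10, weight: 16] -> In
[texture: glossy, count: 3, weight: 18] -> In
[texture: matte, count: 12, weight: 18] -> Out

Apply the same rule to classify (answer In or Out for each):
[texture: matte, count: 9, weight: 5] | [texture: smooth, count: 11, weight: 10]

The common property of the 'In' items is: texture is glossy AND weight ≥ 16. No 'Out' item has it.
[texture: matte, count: 9, weight: 5] — texture is matte, weight = 5, hence Out. [texture: smooth, count: 11, weight: 10] — texture is smooth, weight = 10, hence Out.

Out, Out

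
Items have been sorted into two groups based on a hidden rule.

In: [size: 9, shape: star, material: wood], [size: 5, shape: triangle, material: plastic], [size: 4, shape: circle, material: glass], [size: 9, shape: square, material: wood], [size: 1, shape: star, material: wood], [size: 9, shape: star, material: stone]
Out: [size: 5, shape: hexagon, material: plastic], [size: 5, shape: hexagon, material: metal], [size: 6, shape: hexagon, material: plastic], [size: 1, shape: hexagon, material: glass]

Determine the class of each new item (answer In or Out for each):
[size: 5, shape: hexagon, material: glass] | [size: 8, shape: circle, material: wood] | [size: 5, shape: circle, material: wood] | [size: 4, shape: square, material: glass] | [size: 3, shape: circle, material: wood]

Out, In, In, In, In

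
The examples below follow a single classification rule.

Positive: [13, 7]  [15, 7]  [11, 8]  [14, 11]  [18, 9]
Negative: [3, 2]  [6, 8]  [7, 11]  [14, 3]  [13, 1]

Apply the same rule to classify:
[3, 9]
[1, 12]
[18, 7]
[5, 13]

The simplest hypothesis consistent with all the labels is: sum ≥ 19.
[3, 9]: 3+9 = 12 — does not fit, so Negative. [1, 12]: 1+12 = 13 — does not fit, so Negative. [18, 7]: 18+7 = 25 — passes, so Positive. [5, 13]: 5+13 = 18 — does not fit, so Negative.

Negative, Negative, Positive, Negative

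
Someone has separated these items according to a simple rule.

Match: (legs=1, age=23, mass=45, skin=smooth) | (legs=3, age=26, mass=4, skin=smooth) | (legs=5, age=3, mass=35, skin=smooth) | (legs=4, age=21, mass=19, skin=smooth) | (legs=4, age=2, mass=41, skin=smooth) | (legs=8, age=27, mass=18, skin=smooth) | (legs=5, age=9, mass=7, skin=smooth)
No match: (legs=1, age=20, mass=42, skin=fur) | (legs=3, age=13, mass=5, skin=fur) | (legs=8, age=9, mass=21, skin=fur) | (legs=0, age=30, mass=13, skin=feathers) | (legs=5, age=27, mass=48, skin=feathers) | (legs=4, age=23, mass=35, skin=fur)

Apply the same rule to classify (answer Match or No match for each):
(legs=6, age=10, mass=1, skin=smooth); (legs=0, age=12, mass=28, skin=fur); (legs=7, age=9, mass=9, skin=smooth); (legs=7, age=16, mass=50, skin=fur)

One predicate separates the groups cleanly: skin is smooth.

Match, No match, Match, No match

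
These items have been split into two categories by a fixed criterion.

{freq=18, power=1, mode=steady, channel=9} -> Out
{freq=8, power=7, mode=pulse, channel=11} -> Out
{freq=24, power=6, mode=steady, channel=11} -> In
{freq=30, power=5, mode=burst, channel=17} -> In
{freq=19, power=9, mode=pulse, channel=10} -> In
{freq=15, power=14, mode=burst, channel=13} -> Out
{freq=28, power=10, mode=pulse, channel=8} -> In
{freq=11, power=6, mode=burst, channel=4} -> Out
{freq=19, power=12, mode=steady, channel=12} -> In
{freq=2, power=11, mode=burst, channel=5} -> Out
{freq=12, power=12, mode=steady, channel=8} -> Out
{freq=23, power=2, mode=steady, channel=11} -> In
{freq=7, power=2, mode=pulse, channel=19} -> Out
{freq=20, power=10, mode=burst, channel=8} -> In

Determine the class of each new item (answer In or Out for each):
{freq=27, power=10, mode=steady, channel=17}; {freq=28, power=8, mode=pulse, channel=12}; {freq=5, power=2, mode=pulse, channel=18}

In, In, Out

The pattern is that an item is 'In' exactly when: freq ≥ 19.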